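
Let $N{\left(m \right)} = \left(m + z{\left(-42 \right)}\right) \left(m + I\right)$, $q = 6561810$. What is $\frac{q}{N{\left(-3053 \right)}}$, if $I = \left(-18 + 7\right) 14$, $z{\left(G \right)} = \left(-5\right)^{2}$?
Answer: $\frac{1093635}{1618466} \approx 0.67572$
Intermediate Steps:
$z{\left(G \right)} = 25$
$I = -154$ ($I = \left(-11\right) 14 = -154$)
$N{\left(m \right)} = \left(-154 + m\right) \left(25 + m\right)$ ($N{\left(m \right)} = \left(m + 25\right) \left(m - 154\right) = \left(25 + m\right) \left(-154 + m\right) = \left(-154 + m\right) \left(25 + m\right)$)
$\frac{q}{N{\left(-3053 \right)}} = \frac{6561810}{-3850 + \left(-3053\right)^{2} - -393837} = \frac{6561810}{-3850 + 9320809 + 393837} = \frac{6561810}{9710796} = 6561810 \cdot \frac{1}{9710796} = \frac{1093635}{1618466}$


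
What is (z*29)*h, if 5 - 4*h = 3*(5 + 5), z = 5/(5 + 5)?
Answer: -725/8 ≈ -90.625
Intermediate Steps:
z = ½ (z = 5/10 = (⅒)*5 = ½ ≈ 0.50000)
h = -25/4 (h = 5/4 - 3*(5 + 5)/4 = 5/4 - 3*10/4 = 5/4 - ¼*30 = 5/4 - 15/2 = -25/4 ≈ -6.2500)
(z*29)*h = ((½)*29)*(-25/4) = (29/2)*(-25/4) = -725/8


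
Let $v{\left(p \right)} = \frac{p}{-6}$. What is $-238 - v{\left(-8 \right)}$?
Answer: $- \frac{718}{3} \approx -239.33$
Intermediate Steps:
$v{\left(p \right)} = - \frac{p}{6}$ ($v{\left(p \right)} = p \left(- \frac{1}{6}\right) = - \frac{p}{6}$)
$-238 - v{\left(-8 \right)} = -238 - \left(- \frac{1}{6}\right) \left(-8\right) = -238 - \frac{4}{3} = - \frac{718}{3}$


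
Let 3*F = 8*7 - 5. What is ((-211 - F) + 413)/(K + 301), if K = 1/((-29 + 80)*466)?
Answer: 4396710/7153567 ≈ 0.61462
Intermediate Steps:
F = 17 (F = (8*7 - 5)/3 = (56 - 5)/3 = (⅓)*51 = 17)
K = 1/23766 (K = (1/466)/51 = (1/51)*(1/466) = 1/23766 ≈ 4.2077e-5)
((-211 - F) + 413)/(K + 301) = ((-211 - 1*17) + 413)/(1/23766 + 301) = ((-211 - 17) + 413)/(7153567/23766) = (-228 + 413)*(23766/7153567) = 185*(23766/7153567) = 4396710/7153567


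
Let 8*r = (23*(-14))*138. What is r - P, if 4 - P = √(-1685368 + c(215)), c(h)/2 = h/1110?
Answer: -11117/2 + I*√20765414355/111 ≈ -5558.5 + 1298.2*I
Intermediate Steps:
c(h) = h/555 (c(h) = 2*(h/1110) = h/555)
r = -11109/2 (r = ((23*(-14))*138)/8 = (-322*138)/8 = (⅛)*(-44436) = -11109/2 ≈ -5554.5)
P = 4 - I*√20765414355/111 (P = 4 - √(-1685368 + (1/555)*215) = 4 - √(-1685368 + 43/111) = 4 - √(-187075805/111) = 4 - I*√20765414355/111 ≈ 4.0 - 1298.2*I)
r - P = -11109/2 - (4 - I*√20765414355/111) = -11109/2 + (-4 + I*√20765414355/111) = -11117/2 + I*√20765414355/111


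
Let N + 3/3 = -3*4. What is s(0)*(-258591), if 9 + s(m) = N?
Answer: 5689002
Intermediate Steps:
N = -13 (N = -1 - 3*4 = -1 - 12 = -13)
s(m) = -22 (s(m) = -9 - 13 = -22)
s(0)*(-258591) = -22*(-258591) = 5689002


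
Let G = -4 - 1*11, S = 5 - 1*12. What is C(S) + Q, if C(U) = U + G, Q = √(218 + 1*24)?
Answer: -22 + 11*√2 ≈ -6.4436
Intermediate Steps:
S = -7 (S = 5 - 12 = -7)
G = -15 (G = -4 - 11 = -15)
Q = 11*√2 (Q = √(218 + 24) = √242 = 11*√2 ≈ 15.556)
C(U) = -15 + U (C(U) = U - 15 = -15 + U)
C(S) + Q = (-15 - 7) + 11*√2 = -22 + 11*√2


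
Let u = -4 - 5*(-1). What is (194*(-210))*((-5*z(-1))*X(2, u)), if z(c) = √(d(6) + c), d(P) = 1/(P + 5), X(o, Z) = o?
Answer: 407400*I*√110/11 ≈ 3.8844e+5*I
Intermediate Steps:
u = 1 (u = -4 + 5 = 1)
d(P) = 1/(5 + P)
z(c) = √(1/11 + c) (z(c) = √(1/(5 + 6) + c) = √(1/11 + c))
(194*(-210))*((-5*z(-1))*X(2, u)) = (194*(-210))*(-5*√(11 + 121*(-1))/11*2) = -40740*(-5*√(11 - 121)/11)*2 = -40740*(-5*√(-110)/11)*2 = -40740*(-5*I*√110/11)*2 = -(-407400)*I*√110/11 = 407400*I*√110/11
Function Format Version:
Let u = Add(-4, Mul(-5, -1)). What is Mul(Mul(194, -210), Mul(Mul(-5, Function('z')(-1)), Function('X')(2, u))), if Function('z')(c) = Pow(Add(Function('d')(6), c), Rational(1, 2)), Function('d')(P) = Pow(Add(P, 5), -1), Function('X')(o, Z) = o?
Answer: Mul(Rational(407400, 11), I, Pow(110, Rational(1, 2))) ≈ Mul(3.8844e+5, I)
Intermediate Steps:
u = 1 (u = Add(-4, 5) = 1)
Function('d')(P) = Pow(Add(5, P), -1)
Function('z')(c) = Pow(Add(Rational(1, 11), c), Rational(1, 2)) (Function('z')(c) = Pow(Add(Pow(Add(5, 6), -1), c), Rational(1, 2)) = Pow(Add(Pow(11, -1), c), Rational(1, 2)) = Pow(Add(Rational(1, 11), c), Rational(1, 2)))
Mul(Mul(194, -210), Mul(Mul(-5, Function('z')(-1)), Function('X')(2, u))) = Mul(Mul(194, -210), Mul(Mul(-5, Mul(Rational(1, 11), Pow(Add(11, Mul(121, -1)), Rational(1, 2)))), 2)) = Mul(-40740, Mul(Mul(-5, Mul(Rational(1, 11), Pow(Add(11, -121), Rational(1, 2)))), 2)) = Mul(-40740, Mul(Mul(-5, Mul(Rational(1, 11), Pow(-110, Rational(1, 2)))), 2)) = Mul(-40740, Mul(Mul(-5, Mul(Rational(1, 11), Mul(I, Pow(110, Rational(1, 2))))), 2)) = Mul(-40740, Mul(Mul(-5, Mul(Rational(1, 11), I, Pow(110, Rational(1, 2)))), 2)) = Mul(-40740, Mul(Mul(Rational(-5, 11), I, Pow(110, Rational(1, 2))), 2)) = Mul(-40740, Mul(Rational(-10, 11), I, Pow(110, Rational(1, 2)))) = Mul(Rational(407400, 11), I, Pow(110, Rational(1, 2)))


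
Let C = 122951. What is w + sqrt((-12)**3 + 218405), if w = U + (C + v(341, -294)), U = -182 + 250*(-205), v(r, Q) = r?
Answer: 71860 + sqrt(216677) ≈ 72326.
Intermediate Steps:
U = -51432 (U = -182 - 51250 = -51432)
w = 71860 (w = -51432 + (122951 + 341) = -51432 + 123292 = 71860)
w + sqrt((-12)**3 + 218405) = 71860 + sqrt((-12)**3 + 218405) = 71860 + sqrt(-1728 + 218405) = 71860 + sqrt(216677)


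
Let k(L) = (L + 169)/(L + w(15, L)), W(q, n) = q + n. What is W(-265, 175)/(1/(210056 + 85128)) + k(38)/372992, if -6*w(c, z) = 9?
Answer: -361682673684273/13614208 ≈ -2.6567e+7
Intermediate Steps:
w(c, z) = -3/2 (w(c, z) = -1/6*9 = -3/2)
W(q, n) = n + q
k(L) = (169 + L)/(-3/2 + L) (k(L) = (L + 169)/(L - 3/2) = (169 + L)/(-3/2 + L))
W(-265, 175)/(1/(210056 + 85128)) + k(38)/372992 = (175 - 265)/(1/(210056 + 85128)) + (2*(169 + 38)/(-3 + 2*38))/372992 = -90/(1/295184) + (2*207/(-3 + 76))*(1/372992) = -90/1/295184 + (2*207/73)*(1/372992) = -90*295184 + (2*(1/73)*207)*(1/372992) = -26566560 + (414/73)*(1/372992) = -26566560 + 207/13614208 = -361682673684273/13614208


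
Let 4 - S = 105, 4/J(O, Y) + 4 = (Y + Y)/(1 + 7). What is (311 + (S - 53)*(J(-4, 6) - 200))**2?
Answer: 24582163369/25 ≈ 9.8329e+8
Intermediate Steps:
J(O, Y) = 4/(-4 + Y/4) (J(O, Y) = 4/(-4 + (Y + Y)/(1 + 7)) = 4/(-4 + (2*Y)/8) = 4/(-4 + (2*Y)*(1/8)) = 4/(-4 + Y/4))
S = -101 (S = 4 - 1*105 = 4 - 105 = -101)
(311 + (S - 53)*(J(-4, 6) - 200))**2 = (311 + (-101 - 53)*(16/(-16 + 6) - 200))**2 = (311 - 154*(16/(-10) - 200))**2 = (311 - 154*(16*(-1/10) - 200))**2 = (311 - 154*(-8/5 - 200))**2 = (311 - 154*(-1008/5))**2 = (311 + 155232/5)**2 = (156787/5)**2 = 24582163369/25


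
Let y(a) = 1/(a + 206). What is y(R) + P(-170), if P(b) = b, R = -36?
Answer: -28899/170 ≈ -169.99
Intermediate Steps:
y(a) = 1/(206 + a)
y(R) + P(-170) = 1/(206 - 36) - 170 = 1/170 - 170 = -28899/170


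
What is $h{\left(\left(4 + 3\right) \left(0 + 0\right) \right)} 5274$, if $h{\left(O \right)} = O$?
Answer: $0$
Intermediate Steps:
$h{\left(\left(4 + 3\right) \left(0 + 0\right) \right)} 5274 = \left(4 + 3\right) \left(0 + 0\right) 5274 = 7 \cdot 0 \cdot 5274 = 0 \cdot 5274 = 0$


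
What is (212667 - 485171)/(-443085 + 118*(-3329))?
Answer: 272504/835907 ≈ 0.32600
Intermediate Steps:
(212667 - 485171)/(-443085 + 118*(-3329)) = -272504/(-443085 - 392822) = -272504/(-835907) = -272504*(-1/835907) = 272504/835907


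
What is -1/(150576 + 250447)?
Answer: -1/401023 ≈ -2.4936e-6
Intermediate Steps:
-1/(150576 + 250447) = -1/401023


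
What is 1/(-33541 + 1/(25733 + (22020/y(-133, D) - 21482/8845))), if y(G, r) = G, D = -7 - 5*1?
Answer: -30074291199/1008721799929274 ≈ -2.9814e-5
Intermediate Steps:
D = -12 (D = -7 - 5 = -12)
1/(-33541 + 1/(25733 + (22020/y(-133, D) - 21482/8845))) = 1/(-33541 + 1/(25733 + (22020/(-133) - 21482/8845))) = 1/(-33541 + 1/(25733 + (22020*(-1/133) - 21482*1/8845))) = 1/(-33541 + 1/(25733 + (-22020/133 - 21482/8845))) = 1/(-33541 + 1/(25733 - 197624006/1176385)) = 1/(-33541 + 1/(30074291199/1176385)) = 1/(-33541 + 1176385/30074291199) = 1/(-1008721799929274/30074291199) = -30074291199/1008721799929274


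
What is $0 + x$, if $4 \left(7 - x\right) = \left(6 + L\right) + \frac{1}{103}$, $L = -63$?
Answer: $\frac{4377}{206} \approx 21.248$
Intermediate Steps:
$x = \frac{4377}{206}$ ($x = 7 - \frac{\left(6 - 63\right) + \frac{1}{103}}{4} = 7 - \frac{-57 + \frac{1}{103}}{4} = 7 - - \frac{2935}{206} = 7 + \frac{2935}{206} = \frac{4377}{206} \approx 21.248$)
$0 + x = 0 + \frac{4377}{206} = \frac{4377}{206}$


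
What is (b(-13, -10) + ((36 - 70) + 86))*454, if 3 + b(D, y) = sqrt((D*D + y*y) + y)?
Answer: 22246 + 454*sqrt(259) ≈ 29552.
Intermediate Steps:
b(D, y) = -3 + sqrt(y + D**2 + y**2) (b(D, y) = -3 + sqrt((D*D + y*y) + y) = -3 + sqrt((D**2 + y**2) + y) = -3 + sqrt(y + D**2 + y**2))
(b(-13, -10) + ((36 - 70) + 86))*454 = ((-3 + sqrt(-10 + (-13)**2 + (-10)**2)) + ((36 - 70) + 86))*454 = ((-3 + sqrt(-10 + 169 + 100)) + (-34 + 86))*454 = ((-3 + sqrt(259)) + 52)*454 = (49 + sqrt(259))*454 = 22246 + 454*sqrt(259)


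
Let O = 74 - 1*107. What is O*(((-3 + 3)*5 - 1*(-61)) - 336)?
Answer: 9075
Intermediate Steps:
O = -33 (O = 74 - 107 = -33)
O*(((-3 + 3)*5 - 1*(-61)) - 336) = -33*(((-3 + 3)*5 - 1*(-61)) - 336) = -33*((0*5 + 61) - 336) = -33*((0 + 61) - 336) = -33*(61 - 336) = -33*(-275) = 9075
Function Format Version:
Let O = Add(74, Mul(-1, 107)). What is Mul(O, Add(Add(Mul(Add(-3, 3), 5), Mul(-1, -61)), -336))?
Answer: 9075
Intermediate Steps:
O = -33 (O = Add(74, -107) = -33)
Mul(O, Add(Add(Mul(Add(-3, 3), 5), Mul(-1, -61)), -336)) = Mul(-33, Add(Add(Mul(Add(-3, 3), 5), Mul(-1, -61)), -336)) = Mul(-33, Add(Add(Mul(0, 5), 61), -336)) = Mul(-33, Add(Add(0, 61), -336)) = Mul(-33, Add(61, -336)) = Mul(-33, -275) = 9075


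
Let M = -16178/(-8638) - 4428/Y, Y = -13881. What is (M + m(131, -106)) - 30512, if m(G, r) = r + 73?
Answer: -87195410634/2854859 ≈ -30543.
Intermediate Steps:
M = 6257521/2854859 (M = -16178/(-8638) - 4428/(-13881) = -16178*(-1/8638) - 4428*(-1/13881) = 8089/4319 + 1476/4627 = 6257521/2854859 ≈ 2.1919)
m(G, r) = 73 + r
(M + m(131, -106)) - 30512 = (6257521/2854859 + (73 - 106)) - 30512 = (6257521/2854859 - 33) - 30512 = -87952826/2854859 - 30512 = -87195410634/2854859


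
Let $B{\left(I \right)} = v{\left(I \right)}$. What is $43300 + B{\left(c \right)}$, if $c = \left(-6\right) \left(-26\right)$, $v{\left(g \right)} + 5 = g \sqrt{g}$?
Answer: $43295 + 312 \sqrt{39} \approx 45243.0$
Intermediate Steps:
$v{\left(g \right)} = -5 + g^{\frac{3}{2}}$ ($v{\left(g \right)} = -5 + g \sqrt{g} = -5 + g^{\frac{3}{2}}$)
$c = 156$
$B{\left(I \right)} = -5 + I^{\frac{3}{2}}$
$43300 + B{\left(c \right)} = 43300 - \left(5 - 156^{\frac{3}{2}}\right) = 43300 - \left(5 - 312 \sqrt{39}\right) = 43295 + 312 \sqrt{39}$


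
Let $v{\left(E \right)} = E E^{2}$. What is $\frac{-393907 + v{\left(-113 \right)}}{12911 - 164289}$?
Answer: $\frac{918402}{75689} \approx 12.134$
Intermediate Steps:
$v{\left(E \right)} = E^{3}$
$\frac{-393907 + v{\left(-113 \right)}}{12911 - 164289} = \frac{-393907 + \left(-113\right)^{3}}{12911 - 164289} = \frac{-393907 - 1442897}{-151378} = \left(-1836804\right) \left(- \frac{1}{151378}\right) = \frac{918402}{75689}$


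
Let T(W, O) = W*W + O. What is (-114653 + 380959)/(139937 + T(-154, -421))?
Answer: 133153/81616 ≈ 1.6315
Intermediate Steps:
T(W, O) = O + W² (T(W, O) = W² + O = O + W²)
(-114653 + 380959)/(139937 + T(-154, -421)) = (-114653 + 380959)/(139937 + (-421 + (-154)²)) = 266306/(139937 + (-421 + 23716)) = 266306/(139937 + 23295) = 266306/163232 = 266306*(1/163232) = 133153/81616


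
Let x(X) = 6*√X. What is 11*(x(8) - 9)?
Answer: -99 + 132*√2 ≈ 87.676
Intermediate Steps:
11*(x(8) - 9) = 11*(6*√8 - 9) = 11*(6*(2*√2) - 9) = 11*(12*√2 - 9) = 11*(-9 + 12*√2) = -99 + 132*√2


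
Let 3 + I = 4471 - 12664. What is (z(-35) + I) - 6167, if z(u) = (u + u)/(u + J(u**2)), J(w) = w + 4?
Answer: -8574746/597 ≈ -14363.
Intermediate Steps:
J(w) = 4 + w
I = -8196 (I = -3 + (4471 - 12664) = -3 - 8193 = -8196)
z(u) = 2*u/(4 + u + u**2) (z(u) = (u + u)/(u + (4 + u**2)) = (2*u)/(4 + u + u**2) = 2*u/(4 + u + u**2))
(z(-35) + I) - 6167 = (2*(-35)/(4 - 35 + (-35)**2) - 8196) - 6167 = (2*(-35)/(4 - 35 + 1225) - 8196) - 6167 = (2*(-35)/1194 - 8196) - 6167 = (2*(-35)*(1/1194) - 8196) - 6167 = (-35/597 - 8196) - 6167 = -4893047/597 - 6167 = -8574746/597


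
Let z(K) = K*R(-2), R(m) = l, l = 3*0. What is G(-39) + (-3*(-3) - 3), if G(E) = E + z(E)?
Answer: -33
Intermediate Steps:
l = 0
R(m) = 0
z(K) = 0 (z(K) = K*0 = 0)
G(E) = E (G(E) = E + 0 = E)
G(-39) + (-3*(-3) - 3) = -39 + (-3*(-3) - 3) = -39 + (9 - 3) = -39 + 6 = -33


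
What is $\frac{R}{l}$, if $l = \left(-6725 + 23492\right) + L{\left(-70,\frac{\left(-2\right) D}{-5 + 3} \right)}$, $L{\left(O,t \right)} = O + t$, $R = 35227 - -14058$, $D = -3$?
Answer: $\frac{49285}{16694} \approx 2.9523$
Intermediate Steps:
$R = 49285$ ($R = 35227 + 14058 = 49285$)
$l = 16694$ ($l = \left(-6725 + 23492\right) - \left(70 - \frac{\left(-2\right) \left(-3\right)}{-5 + 3}\right) = 16767 - \left(70 - \frac{6}{-2}\right) = 16767 + \left(-70 + 6 \left(- \frac{1}{2}\right)\right) = 16767 - 73 = 16694$)
$\frac{R}{l} = \frac{49285}{16694}$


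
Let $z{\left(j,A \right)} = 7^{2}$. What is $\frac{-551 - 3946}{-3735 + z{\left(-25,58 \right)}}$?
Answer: $\frac{4497}{3686} \approx 1.22$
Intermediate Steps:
$z{\left(j,A \right)} = 49$
$\frac{-551 - 3946}{-3735 + z{\left(-25,58 \right)}} = \frac{-551 - 3946}{-3735 + 49} = - \frac{4497}{-3686} = \left(-4497\right) \left(- \frac{1}{3686}\right) = \frac{4497}{3686}$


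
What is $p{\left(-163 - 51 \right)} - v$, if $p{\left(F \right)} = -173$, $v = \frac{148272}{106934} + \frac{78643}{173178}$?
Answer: $- \frac{1618903835287}{9259308126} \approx -174.84$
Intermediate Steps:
$v = \frac{17043529489}{9259308126}$ ($v = 148272 \cdot \frac{1}{106934} + 78643 \cdot \frac{1}{173178} = \frac{74136}{53467} + \frac{78643}{173178} = \frac{17043529489}{9259308126} \approx 1.8407$)
$p{\left(-163 - 51 \right)} - v = -173 - \frac{17043529489}{9259308126} = - \frac{1618903835287}{9259308126}$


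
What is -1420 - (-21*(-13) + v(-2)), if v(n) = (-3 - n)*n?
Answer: -1695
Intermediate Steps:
v(n) = n*(-3 - n)
-1420 - (-21*(-13) + v(-2)) = -1420 - (-21*(-13) - 1*(-2)*(3 - 2)) = -1420 - (273 - 1*(-2)*1) = -1420 - (273 + 2) = -1420 - 1*275 = -1420 - 275 = -1695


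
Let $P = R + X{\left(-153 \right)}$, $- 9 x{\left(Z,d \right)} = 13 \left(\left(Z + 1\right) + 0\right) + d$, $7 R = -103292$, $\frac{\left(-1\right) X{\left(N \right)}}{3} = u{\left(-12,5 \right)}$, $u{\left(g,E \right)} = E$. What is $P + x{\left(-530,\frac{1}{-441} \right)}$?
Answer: $- \frac{55593341}{3969} \approx -14007.0$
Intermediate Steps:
$X{\left(N \right)} = -15$ ($X{\left(N \right)} = \left(-3\right) 5 = -15$)
$R = -14756$ ($R = \frac{1}{7} \left(-103292\right) = -14756$)
$x{\left(Z,d \right)} = - \frac{13}{9} - \frac{13 Z}{9} - \frac{d}{9}$ ($x{\left(Z,d \right)} = - \frac{13 \left(\left(Z + 1\right) + 0\right) + d}{9} = - \frac{13 \left(\left(1 + Z\right) + 0\right) + d}{9} = - \frac{13 \left(1 + Z\right) + d}{9} = - \frac{\left(13 + 13 Z\right) + d}{9} = - \frac{13 + d + 13 Z}{9} = - \frac{13}{9} - \frac{13 Z}{9} - \frac{d}{9}$)
$P = -14771$ ($P = -14756 - 15 = -14771$)
$P + x{\left(-530,\frac{1}{-441} \right)} = -14771 - \left(- \frac{6877}{9} - \frac{1}{3969}\right) = -14771 - - \frac{3032758}{3969} = -14771 + \left(- \frac{13}{9} + \frac{6890}{9} + \frac{1}{3969}\right) = -14771 + \frac{3032758}{3969} = - \frac{55593341}{3969}$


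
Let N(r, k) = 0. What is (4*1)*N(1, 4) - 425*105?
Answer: -44625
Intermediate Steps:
(4*1)*N(1, 4) - 425*105 = (4*1)*0 - 425*105 = 4*0 - 44625 = 0 - 44625 = -44625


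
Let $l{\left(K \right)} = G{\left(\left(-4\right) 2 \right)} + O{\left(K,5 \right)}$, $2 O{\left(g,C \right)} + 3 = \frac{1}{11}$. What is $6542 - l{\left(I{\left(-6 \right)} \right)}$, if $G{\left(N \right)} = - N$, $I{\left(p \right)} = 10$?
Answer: $\frac{71890}{11} \approx 6535.5$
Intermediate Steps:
$O{\left(g,C \right)} = - \frac{16}{11}$ ($O{\left(g,C \right)} = - \frac{3}{2} + \frac{1}{2 \cdot 11} = - \frac{3}{2} + \frac{1}{2} \cdot \frac{1}{11} = - \frac{3}{2} + \frac{1}{22} = - \frac{16}{11}$)
$l{\left(K \right)} = \frac{72}{11}$ ($l{\left(K \right)} = - \left(-4\right) 2 - \frac{16}{11} = \left(-1\right) \left(-8\right) - \frac{16}{11} = 8 - \frac{16}{11} = \frac{72}{11}$)
$6542 - l{\left(I{\left(-6 \right)} \right)} = 6542 - \frac{72}{11} = \frac{71890}{11}$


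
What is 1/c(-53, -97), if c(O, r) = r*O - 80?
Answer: 1/5061 ≈ 0.00019759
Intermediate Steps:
c(O, r) = -80 + O*r (c(O, r) = O*r - 80 = -80 + O*r)
1/c(-53, -97) = 1/(-80 - 53*(-97)) = 1/(-80 + 5141) = 1/5061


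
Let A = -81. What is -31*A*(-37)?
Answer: -92907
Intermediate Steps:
-31*A*(-37) = -31*(-81)*(-37) = 2511*(-37) = -92907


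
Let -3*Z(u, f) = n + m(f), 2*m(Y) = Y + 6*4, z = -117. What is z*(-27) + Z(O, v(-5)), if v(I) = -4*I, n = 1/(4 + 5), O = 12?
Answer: 85094/27 ≈ 3151.6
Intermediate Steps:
m(Y) = 12 + Y/2 (m(Y) = (Y + 6*4)/2 = (Y + 24)/2 = (24 + Y)/2 = 12 + Y/2)
n = ⅑ (n = 1/9 = ⅑ ≈ 0.11111)
Z(u, f) = -109/27 - f/6 (Z(u, f) = -(⅑ + (12 + f/2))/3 = -(109/9 + f/2)/3 = -109/27 - f/6)
z*(-27) + Z(O, v(-5)) = -117*(-27) + (-109/27 - (-2)*(-5)/3) = 3159 + (-109/27 - ⅙*20) = 3159 + (-109/27 - 10/3) = 3159 - 199/27 = 85094/27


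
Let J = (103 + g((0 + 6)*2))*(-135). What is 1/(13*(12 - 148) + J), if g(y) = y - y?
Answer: -1/15673 ≈ -6.3804e-5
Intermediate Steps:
g(y) = 0
J = -13905 (J = (103 + 0)*(-135) = 103*(-135) = -13905)
1/(13*(12 - 148) + J) = 1/(13*(12 - 148) - 13905) = 1/(13*(-136) - 13905) = 1/(-1768 - 13905) = 1/(-15673) = -1/15673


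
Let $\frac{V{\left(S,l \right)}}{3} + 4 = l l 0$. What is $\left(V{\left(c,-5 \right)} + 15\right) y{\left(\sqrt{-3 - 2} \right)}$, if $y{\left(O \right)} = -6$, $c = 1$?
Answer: $-18$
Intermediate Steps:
$V{\left(S,l \right)} = -12$ ($V{\left(S,l \right)} = -12 + 3 l l 0 = -12 + 3 l^{2} \cdot 0 = -12 + 3 \cdot 0 = -12 + 0 = -12$)
$\left(V{\left(c,-5 \right)} + 15\right) y{\left(\sqrt{-3 - 2} \right)} = \left(-12 + 15\right) \left(-6\right) = 3 \left(-6\right) = -18$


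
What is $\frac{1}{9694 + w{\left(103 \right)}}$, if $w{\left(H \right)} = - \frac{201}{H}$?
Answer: $\frac{103}{998281} \approx 0.00010318$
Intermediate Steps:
$\frac{1}{9694 + w{\left(103 \right)}} = \frac{1}{9694 - \frac{201}{103}} = \frac{1}{\frac{998281}{103}} = \frac{103}{998281}$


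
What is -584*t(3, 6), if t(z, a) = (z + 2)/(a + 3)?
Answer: -2920/9 ≈ -324.44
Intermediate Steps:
t(z, a) = (2 + z)/(3 + a)
-584*t(3, 6) = -584*(2 + 3)/(3 + 6) = -584*5/9 = -2920/9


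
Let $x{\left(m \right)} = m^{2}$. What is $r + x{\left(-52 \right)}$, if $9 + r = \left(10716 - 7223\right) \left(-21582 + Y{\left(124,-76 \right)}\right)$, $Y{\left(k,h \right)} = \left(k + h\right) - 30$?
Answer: $-75320357$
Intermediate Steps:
$Y{\left(k,h \right)} = -30 + h + k$ ($Y{\left(k,h \right)} = \left(h + k\right) - 30 = -30 + h + k$)
$r = -75323061$ ($r = -9 + \left(10716 - 7223\right) \left(-21582 - -18\right) = -9 + 3493 \left(-21582 + 18\right) = -9 + 3493 \left(-21564\right) = -9 - 75323052 = -75323061$)
$r + x{\left(-52 \right)} = -75323061 + \left(-52\right)^{2} = -75323061 + 2704 = -75320357$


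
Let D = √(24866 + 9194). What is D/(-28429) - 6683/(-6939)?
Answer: 6683/6939 - 2*√8515/28429 ≈ 0.95662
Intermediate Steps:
D = 2*√8515 (D = √34060 = 2*√8515 ≈ 184.55)
D/(-28429) - 6683/(-6939) = (2*√8515)/(-28429) - 6683/(-6939) = (2*√8515)*(-1/28429) - 6683*(-1/6939) = -2*√8515/28429 + 6683/6939 = 6683/6939 - 2*√8515/28429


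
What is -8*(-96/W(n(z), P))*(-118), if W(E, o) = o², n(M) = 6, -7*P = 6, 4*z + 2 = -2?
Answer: -370048/3 ≈ -1.2335e+5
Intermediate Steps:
z = -1 (z = -½ + (¼)*(-2) = -½ - ½ = -1)
P = -6/7 (P = -⅐*6 = -6/7 ≈ -0.85714)
-8*(-96/W(n(z), P))*(-118) = -8/((-6/7)²/(-96))*(-118) = -8/((36/49)*(-1/96))*(-118) = -8/(-3/392)*(-118) = -8*(-392/3)*(-118) = (3136/3)*(-118) = -370048/3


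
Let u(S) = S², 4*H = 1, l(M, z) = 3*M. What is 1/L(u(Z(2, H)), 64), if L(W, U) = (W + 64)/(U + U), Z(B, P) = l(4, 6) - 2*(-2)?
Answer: ⅖ ≈ 0.40000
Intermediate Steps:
H = ¼ (H = (¼)*1 = ¼ ≈ 0.25000)
Z(B, P) = 16 (Z(B, P) = 3*4 - 2*(-2) = 12 + 4 = 16)
L(W, U) = (64 + W)/(2*U) (L(W, U) = (64 + W)/((2*U)) = (64 + W)*(1/(2*U)) = (64 + W)/(2*U))
1/L(u(Z(2, H)), 64) = 1/((½)*(64 + 16²)/64) = 1/((½)*(1/64)*(64 + 256)) = 1/((½)*(1/64)*320) = 1/(5/2) = ⅖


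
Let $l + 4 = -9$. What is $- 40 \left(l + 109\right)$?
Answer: $-3840$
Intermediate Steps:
$l = -13$ ($l = -4 - 9 = -13$)
$- 40 \left(l + 109\right) = - 40 \left(-13 + 109\right) = \left(-40\right) 96 = -3840$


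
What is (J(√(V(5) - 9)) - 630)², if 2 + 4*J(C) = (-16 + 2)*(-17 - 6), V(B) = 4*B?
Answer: 302500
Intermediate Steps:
J(C) = 80 (J(C) = -½ + ((-16 + 2)*(-17 - 6))/4 = -½ + (-14*(-23))/4 = -½ + (¼)*322 = -½ + 161/2 = 80)
(J(√(V(5) - 9)) - 630)² = (80 - 630)² = (-550)² = 302500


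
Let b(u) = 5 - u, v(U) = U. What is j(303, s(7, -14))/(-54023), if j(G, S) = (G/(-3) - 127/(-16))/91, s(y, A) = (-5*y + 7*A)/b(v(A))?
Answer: 1489/78657488 ≈ 1.8930e-5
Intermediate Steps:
s(y, A) = (-5*y + 7*A)/(5 - A)
j(G, S) = 127/1456 - G/273 (j(G, S) = (G*(-1/3) - 127*(-1/16))*(1/91) = (-G/3 + 127/16)*(1/91) = (127/16 - G/3)*(1/91) = 127/1456 - G/273)
j(303, s(7, -14))/(-54023) = (127/1456 - 1/273*303)/(-54023) = (127/1456 - 101/91)*(-1/54023) = -1489/1456*(-1/54023) = 1489/78657488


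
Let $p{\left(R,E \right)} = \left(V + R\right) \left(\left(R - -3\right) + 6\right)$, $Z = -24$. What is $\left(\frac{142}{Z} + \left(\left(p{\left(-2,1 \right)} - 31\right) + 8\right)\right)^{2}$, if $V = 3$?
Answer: $\frac{69169}{144} \approx 480.34$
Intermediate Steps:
$p{\left(R,E \right)} = \left(3 + R\right) \left(9 + R\right)$ ($p{\left(R,E \right)} = \left(3 + R\right) \left(\left(R - -3\right) + 6\right) = \left(3 + R\right) \left(\left(R + 3\right) + 6\right) = \left(3 + R\right) \left(\left(3 + R\right) + 6\right) = \left(3 + R\right) \left(9 + R\right)$)
$\left(\frac{142}{Z} + \left(\left(p{\left(-2,1 \right)} - 31\right) + 8\right)\right)^{2} = \left(\frac{142}{-24} + \left(\left(\left(27 + \left(-2\right)^{2} + 12 \left(-2\right)\right) - 31\right) + 8\right)\right)^{2} = \left(142 \left(- \frac{1}{24}\right) + \left(\left(\left(27 + 4 - 24\right) - 31\right) + 8\right)\right)^{2} = \left(- \frac{71}{12} + \left(\left(7 - 31\right) + 8\right)\right)^{2} = \left(- \frac{71}{12} + \left(-24 + 8\right)\right)^{2} = \left(- \frac{71}{12} - 16\right)^{2} = \left(- \frac{263}{12}\right)^{2} = \frac{69169}{144}$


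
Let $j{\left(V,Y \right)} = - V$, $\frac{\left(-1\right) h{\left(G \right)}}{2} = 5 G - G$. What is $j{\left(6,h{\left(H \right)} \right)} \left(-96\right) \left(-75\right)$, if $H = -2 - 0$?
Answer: $-43200$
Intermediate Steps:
$H = -2$ ($H = -2 + 0 = -2$)
$h{\left(G \right)} = - 8 G$ ($h{\left(G \right)} = - 2 \left(5 G - G\right) = - 2 \cdot 4 G = - 8 G$)
$j{\left(6,h{\left(H \right)} \right)} \left(-96\right) \left(-75\right) = \left(-1\right) 6 \left(-96\right) \left(-75\right) = \left(-6\right) \left(-96\right) \left(-75\right) = 576 \left(-75\right) = -43200$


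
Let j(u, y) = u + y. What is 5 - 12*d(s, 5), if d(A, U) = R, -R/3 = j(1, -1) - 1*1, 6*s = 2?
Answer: -31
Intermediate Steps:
s = ⅓ (s = (⅙)*2 = ⅓ ≈ 0.33333)
R = 3 (R = -3*((1 - 1) - 1*1) = -3*(0 - 1) = -3*(-1) = 3)
d(A, U) = 3
5 - 12*d(s, 5) = 5 - 12*3 = 5 - 36 = -31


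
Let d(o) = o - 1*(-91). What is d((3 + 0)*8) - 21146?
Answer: -21031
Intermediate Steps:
d(o) = 91 + o (d(o) = o + 91 = 91 + o)
d((3 + 0)*8) - 21146 = (91 + (3 + 0)*8) - 21146 = (91 + 3*8) - 21146 = (91 + 24) - 21146 = 115 - 21146 = -21031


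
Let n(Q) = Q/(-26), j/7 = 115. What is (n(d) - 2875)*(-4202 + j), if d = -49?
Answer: 253759297/26 ≈ 9.7600e+6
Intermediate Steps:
j = 805 (j = 7*115 = 805)
n(Q) = -Q/26 (n(Q) = Q*(-1/26) = -Q/26)
(n(d) - 2875)*(-4202 + j) = (-1/26*(-49) - 2875)*(-4202 + 805) = (49/26 - 2875)*(-3397) = -74701/26*(-3397) = 253759297/26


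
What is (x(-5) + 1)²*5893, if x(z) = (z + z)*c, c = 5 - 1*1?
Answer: 8963253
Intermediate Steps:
c = 4 (c = 5 - 1 = 4)
x(z) = 8*z (x(z) = (z + z)*4 = (2*z)*4 = 8*z)
(x(-5) + 1)²*5893 = (8*(-5) + 1)²*5893 = (-40 + 1)²*5893 = (-39)²*5893 = 1521*5893 = 8963253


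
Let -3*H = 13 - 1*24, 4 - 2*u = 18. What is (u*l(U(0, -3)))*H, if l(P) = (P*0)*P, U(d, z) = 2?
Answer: 0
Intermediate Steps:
u = -7 (u = 2 - ½*18 = 2 - 9 = -7)
H = 11/3 (H = -(13 - 1*24)/3 = -(13 - 24)/3 = -⅓*(-11) = 11/3 ≈ 3.6667)
l(P) = 0 (l(P) = 0*P = 0)
(u*l(U(0, -3)))*H = -7*0*(11/3) = 0*(11/3) = 0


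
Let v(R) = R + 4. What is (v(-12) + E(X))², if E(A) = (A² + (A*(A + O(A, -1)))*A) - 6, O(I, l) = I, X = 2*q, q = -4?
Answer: 948676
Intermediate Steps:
v(R) = 4 + R
X = -8 (X = 2*(-4) = -8)
E(A) = -6 + A² + 2*A³ (E(A) = (A² + (A*(A + A))*A) - 6 = (A² + (A*(2*A))*A) - 6 = (A² + (2*A²)*A) - 6 = (A² + 2*A³) - 6 = -6 + A² + 2*A³)
(v(-12) + E(X))² = ((4 - 12) + (-6 + (-8)² + 2*(-8)³))² = (-8 + (-6 + 64 + 2*(-512)))² = (-8 + (-6 + 64 - 1024))² = (-8 - 966)² = (-974)² = 948676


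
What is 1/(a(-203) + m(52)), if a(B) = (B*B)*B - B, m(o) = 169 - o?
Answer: -1/8365107 ≈ -1.1954e-7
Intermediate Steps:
a(B) = B³ - B (a(B) = B²*B - B = B³ - B)
1/(a(-203) + m(52)) = 1/(((-203)³ - 1*(-203)) + (169 - 1*52)) = 1/((-8365427 + 203) + (169 - 52)) = 1/(-8365224 + 117) = 1/(-8365107) = -1/8365107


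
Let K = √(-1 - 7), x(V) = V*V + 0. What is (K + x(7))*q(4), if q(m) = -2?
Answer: -98 - 4*I*√2 ≈ -98.0 - 5.6569*I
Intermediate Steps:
x(V) = V² (x(V) = V² + 0 = V²)
K = 2*I*√2 (K = √(-8) = 2*I*√2 ≈ 2.8284*I)
(K + x(7))*q(4) = (2*I*√2 + 7²)*(-2) = (2*I*√2 + 49)*(-2) = (49 + 2*I*√2)*(-2) = -98 - 4*I*√2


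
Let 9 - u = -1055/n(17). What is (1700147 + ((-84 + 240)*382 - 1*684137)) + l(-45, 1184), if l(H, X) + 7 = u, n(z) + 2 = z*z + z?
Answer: 326984671/304 ≈ 1.0756e+6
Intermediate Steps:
n(z) = -2 + z + z² (n(z) = -2 + (z*z + z) = -2 + (z² + z) = -2 + (z + z²) = -2 + z + z²)
u = 3791/304 (u = 9 - (-1055)/(-2 + 17 + 17²) = 9 - (-1055)/(-2 + 17 + 289) = 9 - (-1055)/304 = 9 - 1*(-1055/304) = 9 + 1055/304 = 3791/304 ≈ 12.470)
l(H, X) = 1663/304 (l(H, X) = -7 + 3791/304 = 1663/304)
(1700147 + ((-84 + 240)*382 - 1*684137)) + l(-45, 1184) = (1700147 + ((-84 + 240)*382 - 1*684137)) + 1663/304 = (1700147 + (156*382 - 684137)) + 1663/304 = (1700147 + (59592 - 684137)) + 1663/304 = (1700147 - 624545) + 1663/304 = 1075602 + 1663/304 = 326984671/304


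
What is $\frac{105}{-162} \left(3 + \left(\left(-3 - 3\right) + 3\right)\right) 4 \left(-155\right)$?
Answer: $0$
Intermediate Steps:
$\frac{105}{-162} \left(3 + \left(\left(-3 - 3\right) + 3\right)\right) 4 \left(-155\right) = 105 \left(- \frac{1}{162}\right) \left(3 + \left(-6 + 3\right)\right) 4 \left(-155\right) = - \frac{35 \left(3 - 3\right) 4}{54} \left(-155\right) = - \frac{35 \cdot 0 \cdot 4}{54} \left(-155\right) = \left(- \frac{35}{54}\right) 0 \left(-155\right) = 0 \left(-155\right) = 0$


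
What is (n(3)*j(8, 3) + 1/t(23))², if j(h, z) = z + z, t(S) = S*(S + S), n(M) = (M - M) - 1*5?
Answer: 1007364121/1119364 ≈ 899.94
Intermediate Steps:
n(M) = -5 (n(M) = 0 - 5 = -5)
t(S) = 2*S² (t(S) = S*(2*S) = 2*S²)
j(h, z) = 2*z
(n(3)*j(8, 3) + 1/t(23))² = (-10*3 + 1/(2*23²))² = (-5*6 + 1/(2*529))² = (-30 + 1/1058)² = (-31739/1058)² = 1007364121/1119364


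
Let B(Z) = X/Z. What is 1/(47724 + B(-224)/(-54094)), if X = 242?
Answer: 6058528/289137190393 ≈ 2.0954e-5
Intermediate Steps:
B(Z) = 242/Z
1/(47724 + B(-224)/(-54094)) = 1/(47724 + (242/(-224))/(-54094)) = 1/(47724 + (242*(-1/224))*(-1/54094)) = 1/(47724 - 121/112*(-1/54094)) = 1/(47724 + 121/6058528) = 1/(289137190393/6058528) = 6058528/289137190393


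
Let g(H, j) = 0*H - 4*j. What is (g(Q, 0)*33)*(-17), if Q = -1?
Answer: 0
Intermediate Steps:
g(H, j) = -4*j (g(H, j) = 0 - 4*j = -4*j)
(g(Q, 0)*33)*(-17) = (-4*0*33)*(-17) = (0*33)*(-17) = 0*(-17) = 0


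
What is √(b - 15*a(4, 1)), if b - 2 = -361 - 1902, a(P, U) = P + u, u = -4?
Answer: I*√2261 ≈ 47.55*I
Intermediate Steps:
a(P, U) = -4 + P (a(P, U) = P - 4 = -4 + P)
b = -2261 (b = 2 + (-361 - 1902) = 2 - 2263 = -2261)
√(b - 15*a(4, 1)) = √(-2261 - 15*(-4 + 4)) = √(-2261 - 15*0) = √(-2261 + 0) = √(-2261) = I*√2261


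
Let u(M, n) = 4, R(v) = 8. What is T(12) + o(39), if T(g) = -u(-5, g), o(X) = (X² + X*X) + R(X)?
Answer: 3046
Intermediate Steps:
o(X) = 8 + 2*X² (o(X) = (X² + X*X) + 8 = (X² + X²) + 8 = 2*X² + 8 = 8 + 2*X²)
T(g) = -4 (T(g) = -1*4 = -4)
T(12) + o(39) = -4 + (8 + 2*39²) = -4 + (8 + 2*1521) = -4 + (8 + 3042) = -4 + 3050 = 3046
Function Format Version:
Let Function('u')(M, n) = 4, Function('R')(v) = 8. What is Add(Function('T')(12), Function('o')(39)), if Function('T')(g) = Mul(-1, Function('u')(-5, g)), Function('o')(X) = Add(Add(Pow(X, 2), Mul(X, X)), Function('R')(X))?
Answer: 3046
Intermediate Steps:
Function('o')(X) = Add(8, Mul(2, Pow(X, 2))) (Function('o')(X) = Add(Add(Pow(X, 2), Mul(X, X)), 8) = Add(Add(Pow(X, 2), Pow(X, 2)), 8) = Add(Mul(2, Pow(X, 2)), 8) = Add(8, Mul(2, Pow(X, 2))))
Function('T')(g) = -4 (Function('T')(g) = Mul(-1, 4) = -4)
Add(Function('T')(12), Function('o')(39)) = Add(-4, Add(8, Mul(2, Pow(39, 2)))) = Add(-4, Add(8, Mul(2, 1521))) = Add(-4, Add(8, 3042)) = Add(-4, 3050) = 3046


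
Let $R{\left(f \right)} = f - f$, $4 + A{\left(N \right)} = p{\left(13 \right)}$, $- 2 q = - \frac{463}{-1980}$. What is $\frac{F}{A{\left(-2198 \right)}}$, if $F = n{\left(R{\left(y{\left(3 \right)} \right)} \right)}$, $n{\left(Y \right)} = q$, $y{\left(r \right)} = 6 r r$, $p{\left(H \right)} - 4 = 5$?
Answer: $- \frac{463}{19800} \approx -0.023384$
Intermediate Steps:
$p{\left(H \right)} = 9$ ($p{\left(H \right)} = 4 + 5 = 9$)
$q = - \frac{463}{3960}$ ($q = - \frac{\left(-463\right) \frac{1}{-1980}}{2} = - \frac{\left(-463\right) \left(- \frac{1}{1980}\right)}{2} = \left(- \frac{1}{2}\right) \frac{463}{1980} = - \frac{463}{3960} \approx -0.11692$)
$A{\left(N \right)} = 5$ ($A{\left(N \right)} = -4 + 9 = 5$)
$y{\left(r \right)} = 6 r^{2}$
$R{\left(f \right)} = 0$
$n{\left(Y \right)} = - \frac{463}{3960}$
$F = - \frac{463}{3960} \approx -0.11692$
$\frac{F}{A{\left(-2198 \right)}} = - \frac{463}{3960 \cdot 5} = \left(- \frac{463}{3960}\right) \frac{1}{5} = - \frac{463}{19800}$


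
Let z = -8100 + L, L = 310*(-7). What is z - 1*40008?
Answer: -50278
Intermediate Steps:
L = -2170
z = -10270 (z = -8100 - 2170 = -10270)
z - 1*40008 = -10270 - 1*40008 = -10270 - 40008 = -50278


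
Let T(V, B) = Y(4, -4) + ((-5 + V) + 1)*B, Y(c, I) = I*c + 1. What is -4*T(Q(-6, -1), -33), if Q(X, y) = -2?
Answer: -732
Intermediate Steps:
Y(c, I) = 1 + I*c
T(V, B) = -15 + B*(-4 + V) (T(V, B) = (1 - 4*4) + ((-5 + V) + 1)*B = (1 - 16) + (-4 + V)*B = -15 + B*(-4 + V))
-4*T(Q(-6, -1), -33) = -4*(-15 - 4*(-33) - 33*(-2)) = -4*(-15 + 132 + 66) = -4*183 = -732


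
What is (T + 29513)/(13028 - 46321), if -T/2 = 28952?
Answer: 28391/33293 ≈ 0.85276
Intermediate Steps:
T = -57904 (T = -2*28952 = -57904)
(T + 29513)/(13028 - 46321) = (-57904 + 29513)/(13028 - 46321) = -28391/(-33293) = -28391*(-1/33293) = 28391/33293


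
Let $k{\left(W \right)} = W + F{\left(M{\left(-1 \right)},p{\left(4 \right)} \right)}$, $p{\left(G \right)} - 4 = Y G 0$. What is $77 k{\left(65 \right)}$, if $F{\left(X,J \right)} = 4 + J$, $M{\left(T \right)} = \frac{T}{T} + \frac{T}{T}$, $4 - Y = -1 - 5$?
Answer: $5621$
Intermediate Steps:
$Y = 10$ ($Y = 4 - \left(-1 - 5\right) = 4 - -6 = 4 + 6 = 10$)
$p{\left(G \right)} = 4$ ($p{\left(G \right)} = 4 + 10 G 0 = 4 + 0 = 4$)
$M{\left(T \right)} = 2$ ($M{\left(T \right)} = 1 + 1 = 2$)
$k{\left(W \right)} = 8 + W$ ($k{\left(W \right)} = W + \left(4 + 4\right) = W + 8 = 8 + W$)
$77 k{\left(65 \right)} = 77 \left(8 + 65\right) = 77 \cdot 73 = 5621$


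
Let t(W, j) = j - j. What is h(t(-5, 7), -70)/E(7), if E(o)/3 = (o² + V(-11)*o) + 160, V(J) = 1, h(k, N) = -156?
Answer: -13/54 ≈ -0.24074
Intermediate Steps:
t(W, j) = 0
E(o) = 480 + 3*o + 3*o² (E(o) = 3*((o² + 1*o) + 160) = 3*((o² + o) + 160) = 3*((o + o²) + 160) = 3*(160 + o + o²) = 480 + 3*o + 3*o²)
h(t(-5, 7), -70)/E(7) = -156/(480 + 3*7 + 3*7²) = -156/(480 + 21 + 3*49) = -156/(480 + 21 + 147) = -156/648 = -156*1/648 = -13/54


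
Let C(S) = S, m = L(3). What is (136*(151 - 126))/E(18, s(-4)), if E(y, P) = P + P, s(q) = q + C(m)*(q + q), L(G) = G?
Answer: -425/7 ≈ -60.714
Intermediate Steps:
m = 3
s(q) = 7*q (s(q) = q + 3*(q + q) = q + 3*(2*q) = q + 6*q = 7*q)
E(y, P) = 2*P
(136*(151 - 126))/E(18, s(-4)) = (136*(151 - 126))/((2*(7*(-4)))) = (136*25)/((2*(-28))) = 3400/(-56) = 3400*(-1/56) = -425/7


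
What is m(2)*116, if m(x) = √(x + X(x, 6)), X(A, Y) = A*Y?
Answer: 116*√14 ≈ 434.03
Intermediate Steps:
m(x) = √7*√x (m(x) = √(x + x*6) = √(x + 6*x) = √(7*x) = √7*√x)
m(2)*116 = (√7*√2)*116 = √14*116 = 116*√14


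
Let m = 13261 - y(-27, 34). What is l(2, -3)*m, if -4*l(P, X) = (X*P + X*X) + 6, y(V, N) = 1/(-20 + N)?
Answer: -1670877/56 ≈ -29837.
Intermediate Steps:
m = 185653/14 (m = 13261 - 1/(-20 + 34) = 13261 - 1/14 = 185653/14 ≈ 13261.)
l(P, X) = -3/2 - X²/4 - P*X/4 (l(P, X) = -((X*P + X*X) + 6)/4 = -((P*X + X²) + 6)/4 = -((X² + P*X) + 6)/4 = -(6 + X² + P*X)/4 = -3/2 - X²/4 - P*X/4)
l(2, -3)*m = (-3/2 - ¼*(-3)² - ¼*2*(-3))*(185653/14) = (-3/2 - ¼*9 + 3/2)*(185653/14) = (-3/2 - 9/4 + 3/2)*(185653/14) = -9/4*185653/14 = -1670877/56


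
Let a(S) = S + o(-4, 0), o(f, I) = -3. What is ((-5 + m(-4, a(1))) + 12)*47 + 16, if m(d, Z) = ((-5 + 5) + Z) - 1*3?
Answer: 110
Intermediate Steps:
a(S) = -3 + S (a(S) = S - 3 = -3 + S)
m(d, Z) = -3 + Z (m(d, Z) = (0 + Z) - 3 = Z - 3 = -3 + Z)
((-5 + m(-4, a(1))) + 12)*47 + 16 = ((-5 + (-3 + (-3 + 1))) + 12)*47 + 16 = ((-5 + (-3 - 2)) + 12)*47 + 16 = ((-5 - 5) + 12)*47 + 16 = (-10 + 12)*47 + 16 = 2*47 + 16 = 94 + 16 = 110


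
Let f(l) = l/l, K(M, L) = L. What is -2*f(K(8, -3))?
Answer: -2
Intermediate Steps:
f(l) = 1
-2*f(K(8, -3)) = -2*1 = -2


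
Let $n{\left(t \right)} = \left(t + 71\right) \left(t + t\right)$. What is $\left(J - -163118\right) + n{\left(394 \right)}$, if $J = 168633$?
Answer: $698171$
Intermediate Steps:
$n{\left(t \right)} = 2 t \left(71 + t\right)$ ($n{\left(t \right)} = \left(71 + t\right) 2 t = 2 t \left(71 + t\right)$)
$\left(J - -163118\right) + n{\left(394 \right)} = \left(168633 - -163118\right) + 2 \cdot 394 \left(71 + 394\right) = \left(168633 + 163118\right) + 2 \cdot 394 \cdot 465 = 331751 + 366420 = 698171$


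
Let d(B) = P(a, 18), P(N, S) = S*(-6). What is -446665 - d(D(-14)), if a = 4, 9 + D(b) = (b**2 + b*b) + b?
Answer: -446557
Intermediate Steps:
D(b) = -9 + b + 2*b**2 (D(b) = -9 + ((b**2 + b*b) + b) = -9 + ((b**2 + b**2) + b) = -9 + (2*b**2 + b) = -9 + (b + 2*b**2) = -9 + b + 2*b**2)
P(N, S) = -6*S
d(B) = -108 (d(B) = -6*18 = -108)
-446665 - d(D(-14)) = -446665 - 1*(-108) = -446665 + 108 = -446557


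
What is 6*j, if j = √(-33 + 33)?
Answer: 0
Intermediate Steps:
j = 0 (j = √0 = 0)
6*j = 6*0 = 0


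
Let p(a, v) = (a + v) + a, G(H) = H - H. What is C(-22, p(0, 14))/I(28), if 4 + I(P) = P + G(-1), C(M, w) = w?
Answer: 7/12 ≈ 0.58333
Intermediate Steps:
G(H) = 0
p(a, v) = v + 2*a
I(P) = -4 + P (I(P) = -4 + (P + 0) = -4 + P)
C(-22, p(0, 14))/I(28) = (14 + 2*0)/(-4 + 28) = (14 + 0)/24 = 14*(1/24) = 7/12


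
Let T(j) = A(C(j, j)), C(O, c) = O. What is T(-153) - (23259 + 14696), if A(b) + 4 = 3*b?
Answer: -38418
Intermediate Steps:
A(b) = -4 + 3*b
T(j) = -4 + 3*j
T(-153) - (23259 + 14696) = (-4 + 3*(-153)) - (23259 + 14696) = (-4 - 459) - 1*37955 = -463 - 37955 = -38418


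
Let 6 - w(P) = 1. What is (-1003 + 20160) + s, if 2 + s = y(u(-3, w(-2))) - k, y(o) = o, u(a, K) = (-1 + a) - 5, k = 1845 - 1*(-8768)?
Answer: 8533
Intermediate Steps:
k = 10613 (k = 1845 + 8768 = 10613)
w(P) = 5 (w(P) = 6 - 1*1 = 6 - 1 = 5)
u(a, K) = -6 + a
s = -10624 (s = -2 + ((-6 - 3) - 1*10613) = -2 + (-9 - 10613) = -2 - 10622 = -10624)
(-1003 + 20160) + s = (-1003 + 20160) - 10624 = 19157 - 10624 = 8533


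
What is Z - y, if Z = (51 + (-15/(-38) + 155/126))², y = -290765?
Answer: 420578700949/1432809 ≈ 2.9353e+5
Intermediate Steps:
Z = 3967992064/1432809 (Z = (51 + (-15*(-1/38) + 155*(1/126)))² = (51 + (15/38 + 155/126))² = (51 + 1945/1197)² = (62992/1197)² = 3967992064/1432809 ≈ 2769.4)
Z - y = 3967992064/1432809 - 1*(-290765) = 3967992064/1432809 + 290765 = 420578700949/1432809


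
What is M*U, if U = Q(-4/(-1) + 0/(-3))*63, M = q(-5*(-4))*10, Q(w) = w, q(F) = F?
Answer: 50400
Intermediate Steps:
M = 200 (M = -5*(-4)*10 = 20*10 = 200)
U = 252 (U = (-4/(-1) + 0/(-3))*63 = (-4*(-1) + 0*(-⅓))*63 = (4 + 0)*63 = 4*63 = 252)
M*U = 200*252 = 50400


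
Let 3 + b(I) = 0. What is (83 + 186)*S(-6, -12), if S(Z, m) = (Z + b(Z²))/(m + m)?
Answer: 807/8 ≈ 100.88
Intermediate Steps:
b(I) = -3 (b(I) = -3 + 0 = -3)
S(Z, m) = (-3 + Z)/(2*m) (S(Z, m) = (Z - 3)/(m + m) = (-3 + Z)/((2*m)) = (-3 + Z)*(1/(2*m)) = (-3 + Z)/(2*m))
(83 + 186)*S(-6, -12) = (83 + 186)*((½)*(-3 - 6)/(-12)) = 269*((½)*(-1/12)*(-9)) = 269*(3/8) = 807/8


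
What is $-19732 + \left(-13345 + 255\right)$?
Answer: $-32822$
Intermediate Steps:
$-19732 + \left(-13345 + 255\right) = -19732 - 13090 = -32822$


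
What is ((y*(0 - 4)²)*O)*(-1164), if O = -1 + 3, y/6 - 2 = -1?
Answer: -223488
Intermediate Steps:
y = 6 (y = 12 + 6*(-1) = 12 - 6 = 6)
O = 2
((y*(0 - 4)²)*O)*(-1164) = ((6*(0 - 4)²)*2)*(-1164) = ((6*(-4)²)*2)*(-1164) = ((6*16)*2)*(-1164) = (96*2)*(-1164) = 192*(-1164) = -223488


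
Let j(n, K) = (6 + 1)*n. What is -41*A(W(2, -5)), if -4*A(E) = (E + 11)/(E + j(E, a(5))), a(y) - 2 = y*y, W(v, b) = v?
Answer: 533/64 ≈ 8.3281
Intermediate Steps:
a(y) = 2 + y² (a(y) = 2 + y*y = 2 + y²)
j(n, K) = 7*n
A(E) = -(11 + E)/(32*E) (A(E) = -(E + 11)/(4*(E + 7*E)) = -(11 + E)/(4*(8*E)) = -(11 + E)*1/(8*E)/4 = -(11 + E)/(32*E))
-41*A(W(2, -5)) = -41*(-11 - 1*2)/(32*2) = -41*(-11 - 2)/(32*2) = -41*(-13)/(32*2) = -41*(-13/64) = 533/64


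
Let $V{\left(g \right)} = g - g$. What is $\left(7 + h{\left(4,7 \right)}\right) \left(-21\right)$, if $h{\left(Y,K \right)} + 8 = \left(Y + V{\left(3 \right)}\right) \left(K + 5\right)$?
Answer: $-987$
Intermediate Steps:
$V{\left(g \right)} = 0$
$h{\left(Y,K \right)} = -8 + Y \left(5 + K\right)$ ($h{\left(Y,K \right)} = -8 + \left(Y + 0\right) \left(K + 5\right) = -8 + Y \left(5 + K\right)$)
$\left(7 + h{\left(4,7 \right)}\right) \left(-21\right) = \left(7 + \left(-8 + 5 \cdot 4 + 7 \cdot 4\right)\right) \left(-21\right) = \left(7 + \left(-8 + 20 + 28\right)\right) \left(-21\right) = \left(7 + 40\right) \left(-21\right) = 47 \left(-21\right) = -987$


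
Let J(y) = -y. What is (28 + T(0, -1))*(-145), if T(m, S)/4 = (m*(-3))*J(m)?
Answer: -4060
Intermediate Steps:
T(m, S) = 12*m² (T(m, S) = 4*((m*(-3))*(-m)) = 4*((-3*m)*(-m)) = 4*(3*m²) = 12*m²)
(28 + T(0, -1))*(-145) = (28 + 12*0²)*(-145) = (28 + 12*0)*(-145) = (28 + 0)*(-145) = 28*(-145) = -4060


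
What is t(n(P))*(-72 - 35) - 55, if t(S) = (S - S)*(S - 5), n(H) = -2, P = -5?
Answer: -55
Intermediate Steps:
t(S) = 0 (t(S) = 0*(-5 + S) = 0)
t(n(P))*(-72 - 35) - 55 = 0*(-72 - 35) - 55 = 0*(-107) - 55 = 0 - 55 = -55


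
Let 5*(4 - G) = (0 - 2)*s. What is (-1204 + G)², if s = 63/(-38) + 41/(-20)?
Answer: 1302814505281/902500 ≈ 1.4436e+6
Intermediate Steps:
s = -1409/380 (s = 63*(-1/38) + 41*(-1/20) = -63/38 - 41/20 = -1409/380 ≈ -3.7079)
G = 2391/950 (G = 4 - (0 - 2)*(-1409)/(5*380) = 4 - (-2)*(-1409)/(5*380) = 4 - ⅕*1409/190 = 4 - 1409/950 = 2391/950 ≈ 2.5168)
(-1204 + G)² = (-1204 + 2391/950)² = (-1141409/950)² = 1302814505281/902500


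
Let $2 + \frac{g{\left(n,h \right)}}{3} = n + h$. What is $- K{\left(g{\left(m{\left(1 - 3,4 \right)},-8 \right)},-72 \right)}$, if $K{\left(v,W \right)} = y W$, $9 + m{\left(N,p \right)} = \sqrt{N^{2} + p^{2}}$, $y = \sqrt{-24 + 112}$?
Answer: $144 \sqrt{22} \approx 675.42$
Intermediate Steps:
$y = 2 \sqrt{22}$ ($y = \sqrt{88} = 2 \sqrt{22} \approx 9.3808$)
$m{\left(N,p \right)} = -9 + \sqrt{N^{2} + p^{2}}$
$g{\left(n,h \right)} = -6 + 3 h + 3 n$ ($g{\left(n,h \right)} = -6 + 3 \left(n + h\right) = -6 + 3 \left(h + n\right) = -6 + \left(3 h + 3 n\right) = -6 + 3 h + 3 n$)
$K{\left(v,W \right)} = 2 W \sqrt{22}$ ($K{\left(v,W \right)} = 2 \sqrt{22} W = 2 W \sqrt{22}$)
$- K{\left(g{\left(m{\left(1 - 3,4 \right)},-8 \right)},-72 \right)} = - 2 \left(-72\right) \sqrt{22} = - \left(-144\right) \sqrt{22} = 144 \sqrt{22}$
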